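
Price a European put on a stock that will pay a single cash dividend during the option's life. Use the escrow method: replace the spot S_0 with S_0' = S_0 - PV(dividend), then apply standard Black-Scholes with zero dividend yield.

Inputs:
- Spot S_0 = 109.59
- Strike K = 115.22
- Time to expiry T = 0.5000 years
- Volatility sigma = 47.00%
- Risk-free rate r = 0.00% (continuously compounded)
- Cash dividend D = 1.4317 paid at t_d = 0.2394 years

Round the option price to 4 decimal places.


PV(D) = D * exp(-r * t_d) = 1.4317 * 1.00000000 = 1.43170000
S_0' = S_0 - PV(D) = 109.5900 - 1.43170000 = 108.15830000
d1 = (ln(S_0'/K) + (r + sigma^2/2)*T) / (sigma*sqrt(T)) = -0.02413927
d2 = d1 - sigma*sqrt(T) = -0.35647946
exp(-rT) = 1.00000000
N(-d1) = 0.50962924; N(-d2) = 0.63925923
P = K * exp(-rT) * N(-d2) - S_0' * N(-d1) = 115.2200 * 1.00000000 * 0.63925923 - 108.15830000 * 0.50962924 = 18.5348

Answer: Price = 18.5348


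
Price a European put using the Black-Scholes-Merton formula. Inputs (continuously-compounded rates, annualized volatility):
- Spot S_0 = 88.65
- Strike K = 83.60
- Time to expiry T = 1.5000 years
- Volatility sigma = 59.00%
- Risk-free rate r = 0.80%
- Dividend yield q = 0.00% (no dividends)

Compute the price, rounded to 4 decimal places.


d1 = (ln(S/K) + (r - q + 0.5*sigma^2) * T) / (sigma * sqrt(T)) = 0.45907522
d2 = d1 - sigma * sqrt(T) = -0.26352425
exp(-rT) = 0.98807171; exp(-qT) = 1.00000000
P = K * exp(-rT) * N(-d2) - S_0 * exp(-qT) * N(-d1)
N(-d1) = 0.32309008; N(-d2) = 0.60392673
P = 83.6000 * 0.98807171 * 0.60392673 - 88.6500 * 1.00000000 * 0.32309008 = 21.2441

Answer: Price = 21.2441


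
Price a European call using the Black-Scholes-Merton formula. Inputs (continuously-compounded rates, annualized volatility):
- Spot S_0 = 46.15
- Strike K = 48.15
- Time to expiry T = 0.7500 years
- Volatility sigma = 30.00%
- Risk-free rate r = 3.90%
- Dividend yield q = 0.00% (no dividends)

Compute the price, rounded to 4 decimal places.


d1 = (ln(S/K) + (r - q + 0.5*sigma^2) * T) / (sigma * sqrt(T)) = 0.07919638
d2 = d1 - sigma * sqrt(T) = -0.18061124
exp(-rT) = 0.97117364; exp(-qT) = 1.00000000
C = S_0 * exp(-qT) * N(d1) - K * exp(-rT) * N(d2)
N(d1) = 0.53156179; N(d2) = 0.42833637
C = 46.1500 * 1.00000000 * 0.53156179 - 48.1500 * 0.97117364 * 0.42833637 = 4.5017

Answer: Price = 4.5017


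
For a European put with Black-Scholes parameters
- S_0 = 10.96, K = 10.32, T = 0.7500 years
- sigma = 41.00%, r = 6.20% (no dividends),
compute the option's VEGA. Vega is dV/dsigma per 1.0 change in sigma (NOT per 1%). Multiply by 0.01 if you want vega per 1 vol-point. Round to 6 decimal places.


Answer: Vega = 3.377901

Derivation:
d1 = 0.4779503277; d2 = 0.1228799121
phi(d1) = 0.3558817412; exp(-qT) = 1.0000000000; exp(-rT) = 0.9545645606
Vega = S * exp(-qT) * phi(d1) * sqrt(T) = 10.9600 * 1.0000000000 * 0.3558817412 * 0.8660254038 = 3.377901


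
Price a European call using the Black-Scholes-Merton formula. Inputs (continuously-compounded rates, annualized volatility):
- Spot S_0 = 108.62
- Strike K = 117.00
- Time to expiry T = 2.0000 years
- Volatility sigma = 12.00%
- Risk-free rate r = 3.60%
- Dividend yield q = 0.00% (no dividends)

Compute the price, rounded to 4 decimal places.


d1 = (ln(S/K) + (r - q + 0.5*sigma^2) * T) / (sigma * sqrt(T)) = 0.07119162
d2 = d1 - sigma * sqrt(T) = -0.09851401
exp(-rT) = 0.93053090; exp(-qT) = 1.00000000
C = S_0 * exp(-qT) * N(d1) - K * exp(-rT) * N(d2)
N(d1) = 0.52837737; N(d2) = 0.46076207
C = 108.6200 * 1.00000000 * 0.52837737 - 117.0000 * 0.93053090 * 0.46076207 = 7.2282

Answer: Price = 7.2282


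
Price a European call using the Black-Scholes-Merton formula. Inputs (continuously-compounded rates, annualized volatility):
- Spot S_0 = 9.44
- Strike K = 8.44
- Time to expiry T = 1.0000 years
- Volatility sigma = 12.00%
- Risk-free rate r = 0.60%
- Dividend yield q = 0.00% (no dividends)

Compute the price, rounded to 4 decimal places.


d1 = (ln(S/K) + (r - q + 0.5*sigma^2) * T) / (sigma * sqrt(T)) = 1.04311393
d2 = d1 - sigma * sqrt(T) = 0.92311393
exp(-rT) = 0.99401796; exp(-qT) = 1.00000000
C = S_0 * exp(-qT) * N(d1) - K * exp(-rT) * N(d2)
N(d1) = 0.85155223; N(d2) = 0.82202608
C = 9.4400 * 1.00000000 * 0.85155223 - 8.4400 * 0.99401796 * 0.82202608 = 1.1423

Answer: Price = 1.1423


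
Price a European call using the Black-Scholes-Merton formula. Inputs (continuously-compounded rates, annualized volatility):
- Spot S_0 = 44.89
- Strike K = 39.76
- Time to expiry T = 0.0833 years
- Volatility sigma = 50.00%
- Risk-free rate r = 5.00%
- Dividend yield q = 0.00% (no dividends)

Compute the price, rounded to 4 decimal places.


Answer: Price = 5.9398

Derivation:
d1 = (ln(S/K) + (r - q + 0.5*sigma^2) * T) / (sigma * sqrt(T)) = 0.94194719
d2 = d1 - sigma * sqrt(T) = 0.79763849
exp(-rT) = 0.99584366; exp(-qT) = 1.00000000
C = S_0 * exp(-qT) * N(d1) - K * exp(-rT) * N(d2)
N(d1) = 0.82689016; N(d2) = 0.78745985
C = 44.8900 * 1.00000000 * 0.82689016 - 39.7600 * 0.99584366 * 0.78745985 = 5.9398


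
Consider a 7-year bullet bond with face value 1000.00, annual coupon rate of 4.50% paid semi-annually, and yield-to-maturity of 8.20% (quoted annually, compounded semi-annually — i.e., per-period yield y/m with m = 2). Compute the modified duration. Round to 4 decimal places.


Coupon per period c = face * coupon_rate / m = 22.500000
Periods per year m = 2; per-period yield y/m = 0.041000
Number of cashflows N = 14
Cashflows (t years, CF_t, discount factor 1/(1+y/m)^(m*t), PV):
  t = 0.5000: CF_t = 22.500000, DF = 0.960615, PV = 21.613833
  t = 1.0000: CF_t = 22.500000, DF = 0.922781, PV = 20.762568
  t = 1.5000: CF_t = 22.500000, DF = 0.886437, PV = 19.944830
  t = 2.0000: CF_t = 22.500000, DF = 0.851524, PV = 19.159298
  t = 2.5000: CF_t = 22.500000, DF = 0.817987, PV = 18.404705
  t = 3.0000: CF_t = 22.500000, DF = 0.785770, PV = 17.679832
  t = 3.5000: CF_t = 22.500000, DF = 0.754823, PV = 16.983508
  t = 4.0000: CF_t = 22.500000, DF = 0.725094, PV = 16.314609
  t = 4.5000: CF_t = 22.500000, DF = 0.696536, PV = 15.672055
  t = 5.0000: CF_t = 22.500000, DF = 0.669103, PV = 15.054808
  t = 5.5000: CF_t = 22.500000, DF = 0.642750, PV = 14.461871
  t = 6.0000: CF_t = 22.500000, DF = 0.617435, PV = 13.892288
  t = 6.5000: CF_t = 22.500000, DF = 0.593117, PV = 13.345137
  t = 7.0000: CF_t = 1022.500000, DF = 0.569757, PV = 582.576690
Price P = sum_t PV_t = 805.866033
First compute Macaulay numerator sum_t t * PV_t:
  t * PV_t at t = 0.5000: 10.806916
  t * PV_t at t = 1.0000: 20.762568
  t * PV_t at t = 1.5000: 29.917244
  t * PV_t at t = 2.0000: 38.318597
  t * PV_t at t = 2.5000: 46.011764
  t * PV_t at t = 3.0000: 53.039497
  t * PV_t at t = 3.5000: 59.442280
  t * PV_t at t = 4.0000: 65.258438
  t * PV_t at t = 4.5000: 70.524248
  t * PV_t at t = 5.0000: 75.274040
  t * PV_t at t = 5.5000: 79.540292
  t * PV_t at t = 6.0000: 83.353725
  t * PV_t at t = 6.5000: 86.743390
  t * PV_t at t = 7.0000: 4078.036828
Macaulay duration D = 4797.029828 / 805.866033 = 5.952639
Modified duration = D / (1 + y/m) = 5.952639 / (1 + 0.041000) = 5.718193

Answer: Modified duration = 5.7182


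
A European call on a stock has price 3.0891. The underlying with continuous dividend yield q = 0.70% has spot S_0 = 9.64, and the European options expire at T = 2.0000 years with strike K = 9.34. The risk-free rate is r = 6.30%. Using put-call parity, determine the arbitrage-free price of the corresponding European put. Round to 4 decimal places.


Answer: Put price = 1.8174

Derivation:
Put-call parity: C - P = S_0 * exp(-qT) - K * exp(-rT).
S_0 * exp(-qT) = 9.6400 * 0.98609754 = 9.50598033
K * exp(-rT) = 9.3400 * 0.88161485 = 8.23428267
P = C - S*exp(-qT) + K*exp(-rT)
P = 3.0891 - 9.50598033 + 8.23428267 = 1.8174


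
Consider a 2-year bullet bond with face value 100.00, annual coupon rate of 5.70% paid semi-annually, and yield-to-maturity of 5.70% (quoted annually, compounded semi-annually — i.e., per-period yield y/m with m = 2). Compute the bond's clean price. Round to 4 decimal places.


Answer: Price = 100.0000

Derivation:
Coupon per period c = face * coupon_rate / m = 2.850000
Periods per year m = 2; per-period yield y/m = 0.028500
Number of cashflows N = 4
Cashflows (t years, CF_t, discount factor 1/(1+y/m)^(m*t), PV):
  t = 0.5000: CF_t = 2.850000, DF = 0.972290, PV = 2.771026
  t = 1.0000: CF_t = 2.850000, DF = 0.945347, PV = 2.694240
  t = 1.5000: CF_t = 2.850000, DF = 0.919152, PV = 2.619582
  t = 2.0000: CF_t = 102.850000, DF = 0.893682, PV = 91.915152
Price P = sum_t PV_t = 100.000000


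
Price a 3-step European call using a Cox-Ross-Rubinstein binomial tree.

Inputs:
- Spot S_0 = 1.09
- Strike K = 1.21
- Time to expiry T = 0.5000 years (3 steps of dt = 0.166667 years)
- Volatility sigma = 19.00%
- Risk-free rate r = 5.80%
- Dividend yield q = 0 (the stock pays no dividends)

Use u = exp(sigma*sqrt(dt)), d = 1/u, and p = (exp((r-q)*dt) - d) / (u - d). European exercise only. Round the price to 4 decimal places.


dt = T/N = 0.166667
u = exp(sigma*sqrt(dt)) = 1.080655; d = 1/u = 0.925365
p = (exp((r-q)*dt) - d) / (u - d) = 0.543169
Discount per step: exp(-r*dt) = 0.990380
Stock lattice S(k, i) with i counting down-moves:
  k=0: S(0,0) = 1.0900
  k=1: S(1,0) = 1.1779; S(1,1) = 1.0086
  k=2: S(2,0) = 1.2729; S(2,1) = 1.0900; S(2,2) = 0.9334
  k=3: S(3,0) = 1.3756; S(3,1) = 1.1779; S(3,2) = 1.0086; S(3,3) = 0.8637
Terminal payoffs V(N, i) = max(S_T - K, 0):
  V(3,0) = 0.165585; V(3,1) = 0.000000; V(3,2) = 0.000000; V(3,3) = 0.000000
Backward induction: V(k, i) = exp(-r*dt) * [p * V(k+1, i) + (1-p) * V(k+1, i+1)].
  V(2,0) = exp(-r*dt) * [p*0.165585 + (1-p)*0.000000] = 0.089075
  V(2,1) = exp(-r*dt) * [p*0.000000 + (1-p)*0.000000] = 0.000000
  V(2,2) = exp(-r*dt) * [p*0.000000 + (1-p)*0.000000] = 0.000000
  V(1,0) = exp(-r*dt) * [p*0.089075 + (1-p)*0.000000] = 0.047918
  V(1,1) = exp(-r*dt) * [p*0.000000 + (1-p)*0.000000] = 0.000000
  V(0,0) = exp(-r*dt) * [p*0.047918 + (1-p)*0.000000] = 0.025777

Answer: Price = V(0,0) = 0.0258


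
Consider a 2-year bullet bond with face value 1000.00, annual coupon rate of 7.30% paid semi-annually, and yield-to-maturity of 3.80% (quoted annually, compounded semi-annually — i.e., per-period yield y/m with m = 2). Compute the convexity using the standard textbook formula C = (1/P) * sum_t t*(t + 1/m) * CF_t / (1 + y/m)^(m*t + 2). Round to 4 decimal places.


Coupon per period c = face * coupon_rate / m = 36.500000
Periods per year m = 2; per-period yield y/m = 0.019000
Number of cashflows N = 4
Cashflows (t years, CF_t, discount factor 1/(1+y/m)^(m*t), PV):
  t = 0.5000: CF_t = 36.500000, DF = 0.981354, PV = 35.819431
  t = 1.0000: CF_t = 36.500000, DF = 0.963056, PV = 35.151551
  t = 1.5000: CF_t = 36.500000, DF = 0.945099, PV = 34.496125
  t = 2.0000: CF_t = 1036.500000, DF = 0.927477, PV = 961.330166
Price P = sum_t PV_t = 1066.797273
Convexity numerator sum_t t*(t + 1/m) * CF_t / (1+y/m)^(m*t + 2):
  t = 0.5000: term = 17.248062
  t = 1.0000: term = 50.779379
  t = 1.5000: term = 99.665121
  t = 2.0000: term = 4629.074888
Convexity = (1/P) * sum = 4796.767451 / 1066.797273 = 4.496419

Answer: Convexity = 4.4964


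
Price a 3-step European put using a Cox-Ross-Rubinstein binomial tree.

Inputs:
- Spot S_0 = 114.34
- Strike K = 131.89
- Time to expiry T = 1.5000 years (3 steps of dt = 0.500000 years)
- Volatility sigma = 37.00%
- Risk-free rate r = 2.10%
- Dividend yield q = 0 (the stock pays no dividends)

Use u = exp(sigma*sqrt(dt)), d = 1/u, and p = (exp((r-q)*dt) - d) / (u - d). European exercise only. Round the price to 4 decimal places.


Answer: Price = V(0,0) = 29.7510

Derivation:
dt = T/N = 0.500000
u = exp(sigma*sqrt(dt)) = 1.299045; d = 1/u = 0.769796
p = (exp((r-q)*dt) - d) / (u - d) = 0.454907
Discount per step: exp(-r*dt) = 0.989555
Stock lattice S(k, i) with i counting down-moves:
  k=0: S(0,0) = 114.3400
  k=1: S(1,0) = 148.5328; S(1,1) = 88.0185
  k=2: S(2,0) = 192.9508; S(2,1) = 114.3400; S(2,2) = 67.7563
  k=3: S(3,0) = 250.6519; S(3,1) = 148.5328; S(3,2) = 88.0185; S(3,3) = 52.1585
Terminal payoffs V(N, i) = max(K - S_T, 0):
  V(3,0) = 0.000000; V(3,1) = 0.000000; V(3,2) = 43.871506; V(3,3) = 79.731459
Backward induction: V(k, i) = exp(-r*dt) * [p * V(k+1, i) + (1-p) * V(k+1, i+1)].
  V(2,0) = exp(-r*dt) * [p*0.000000 + (1-p)*0.000000] = 0.000000
  V(2,1) = exp(-r*dt) * [p*0.000000 + (1-p)*43.871506] = 23.664261
  V(2,2) = exp(-r*dt) * [p*43.871506 + (1-p)*79.731459] = 62.756100
  V(1,0) = exp(-r*dt) * [p*0.000000 + (1-p)*23.664261] = 12.764486
  V(1,1) = exp(-r*dt) * [p*23.664261 + (1-p)*62.756100] = 44.503198
  V(0,0) = exp(-r*dt) * [p*12.764486 + (1-p)*44.503198] = 29.751000


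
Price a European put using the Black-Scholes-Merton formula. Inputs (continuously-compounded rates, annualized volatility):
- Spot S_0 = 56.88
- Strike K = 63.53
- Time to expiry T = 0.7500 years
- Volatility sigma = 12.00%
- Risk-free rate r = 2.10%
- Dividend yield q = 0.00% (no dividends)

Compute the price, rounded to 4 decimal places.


d1 = (ln(S/K) + (r - q + 0.5*sigma^2) * T) / (sigma * sqrt(T)) = -0.86042943
d2 = d1 - sigma * sqrt(T) = -0.96435248
exp(-rT) = 0.98437338; exp(-qT) = 1.00000000
P = K * exp(-rT) * N(-d2) - S_0 * exp(-qT) * N(-d1)
N(-d1) = 0.80522382; N(-d2) = 0.83256538
P = 63.5300 * 0.98437338 * 0.83256538 - 56.8800 * 1.00000000 * 0.80522382 = 6.2652

Answer: Price = 6.2652


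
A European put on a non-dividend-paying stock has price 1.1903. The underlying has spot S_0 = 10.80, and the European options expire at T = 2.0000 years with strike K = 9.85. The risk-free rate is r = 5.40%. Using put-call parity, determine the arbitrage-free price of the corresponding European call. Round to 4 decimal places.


Answer: Call price = 3.1487

Derivation:
Put-call parity: C - P = S_0 * exp(-qT) - K * exp(-rT).
S_0 * exp(-qT) = 10.8000 * 1.00000000 = 10.80000000
K * exp(-rT) = 9.8500 * 0.89762760 = 8.84163182
C = P + S*exp(-qT) - K*exp(-rT)
C = 1.1903 + 10.80000000 - 8.84163182 = 3.1487


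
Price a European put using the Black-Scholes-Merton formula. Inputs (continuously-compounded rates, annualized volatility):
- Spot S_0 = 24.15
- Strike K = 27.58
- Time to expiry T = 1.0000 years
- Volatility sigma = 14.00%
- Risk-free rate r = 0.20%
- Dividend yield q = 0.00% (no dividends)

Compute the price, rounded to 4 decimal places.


d1 = (ln(S/K) + (r - q + 0.5*sigma^2) * T) / (sigma * sqrt(T)) = -0.86433209
d2 = d1 - sigma * sqrt(T) = -1.00433209
exp(-rT) = 0.99800200; exp(-qT) = 1.00000000
P = K * exp(-rT) * N(-d2) - S_0 * exp(-qT) * N(-d1)
N(-d1) = 0.80629726; N(-d2) = 0.84239071
P = 27.5800 * 0.99800200 * 0.84239071 - 24.1500 * 1.00000000 * 0.80629726 = 3.7146

Answer: Price = 3.7146


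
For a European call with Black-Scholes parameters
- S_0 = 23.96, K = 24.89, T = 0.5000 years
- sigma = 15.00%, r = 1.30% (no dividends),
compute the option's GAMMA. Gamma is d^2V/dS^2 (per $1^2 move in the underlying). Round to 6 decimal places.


d1 = -0.2447093218; d2 = -0.3507753390
phi(d1) = 0.3871744705; exp(-qT) = 1.0000000000; exp(-rT) = 0.9935210793
Gamma = exp(-qT) * phi(d1) / (S * sigma * sqrt(T)) = 1.0000000000 * 0.3871744705 / (23.9600 * 0.1500 * 0.7071067812) = 0.152350

Answer: Gamma = 0.152350


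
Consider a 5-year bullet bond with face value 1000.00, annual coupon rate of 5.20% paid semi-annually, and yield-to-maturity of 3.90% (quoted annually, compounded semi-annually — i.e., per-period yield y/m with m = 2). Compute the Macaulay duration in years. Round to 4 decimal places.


Coupon per period c = face * coupon_rate / m = 26.000000
Periods per year m = 2; per-period yield y/m = 0.019500
Number of cashflows N = 10
Cashflows (t years, CF_t, discount factor 1/(1+y/m)^(m*t), PV):
  t = 0.5000: CF_t = 26.000000, DF = 0.980873, PV = 25.502697
  t = 1.0000: CF_t = 26.000000, DF = 0.962112, PV = 25.014907
  t = 1.5000: CF_t = 26.000000, DF = 0.943709, PV = 24.536446
  t = 2.0000: CF_t = 26.000000, DF = 0.925659, PV = 24.067137
  t = 2.5000: CF_t = 26.000000, DF = 0.907954, PV = 23.606804
  t = 3.0000: CF_t = 26.000000, DF = 0.890588, PV = 23.155276
  t = 3.5000: CF_t = 26.000000, DF = 0.873553, PV = 22.712385
  t = 4.0000: CF_t = 26.000000, DF = 0.856845, PV = 22.277964
  t = 4.5000: CF_t = 26.000000, DF = 0.840456, PV = 21.851853
  t = 5.0000: CF_t = 1026.000000, DF = 0.824380, PV = 845.814371
Price P = sum_t PV_t = 1058.539841
Macaulay numerator sum_t t * PV_t:
  t * PV_t at t = 0.5000: 12.751349
  t * PV_t at t = 1.0000: 25.014907
  t * PV_t at t = 1.5000: 36.804669
  t * PV_t at t = 2.0000: 48.134274
  t * PV_t at t = 2.5000: 59.017010
  t * PV_t at t = 3.0000: 69.465829
  t * PV_t at t = 3.5000: 79.493347
  t * PV_t at t = 4.0000: 89.111858
  t * PV_t at t = 4.5000: 98.333340
  t * PV_t at t = 5.0000: 4229.071853
Macaulay duration D = (sum_t t * PV_t) / P = 4747.198435 / 1058.539841 = 4.484667

Answer: Macaulay duration = 4.4847 years


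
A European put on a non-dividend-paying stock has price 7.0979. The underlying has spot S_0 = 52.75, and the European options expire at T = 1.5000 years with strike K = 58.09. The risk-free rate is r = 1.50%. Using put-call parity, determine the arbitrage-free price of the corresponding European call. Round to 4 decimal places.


Answer: Call price = 3.0503

Derivation:
Put-call parity: C - P = S_0 * exp(-qT) - K * exp(-rT).
S_0 * exp(-qT) = 52.7500 * 1.00000000 = 52.75000000
K * exp(-rT) = 58.0900 * 0.97775124 = 56.79756937
C = P + S*exp(-qT) - K*exp(-rT)
C = 7.0979 + 52.75000000 - 56.79756937 = 3.0503


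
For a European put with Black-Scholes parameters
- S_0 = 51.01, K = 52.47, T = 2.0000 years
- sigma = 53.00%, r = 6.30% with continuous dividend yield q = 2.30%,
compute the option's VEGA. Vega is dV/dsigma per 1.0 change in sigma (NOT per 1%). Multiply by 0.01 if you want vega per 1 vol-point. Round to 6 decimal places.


d1 = 0.4438497448; d2 = -0.3056834433
phi(d1) = 0.3615193069; exp(-qT) = 0.9550419622; exp(-rT) = 0.8816148468
Vega = S * exp(-qT) * phi(d1) * sqrt(T) = 51.0100 * 0.9550419622 * 0.3615193069 * 1.4142135624 = 24.907163

Answer: Vega = 24.907163


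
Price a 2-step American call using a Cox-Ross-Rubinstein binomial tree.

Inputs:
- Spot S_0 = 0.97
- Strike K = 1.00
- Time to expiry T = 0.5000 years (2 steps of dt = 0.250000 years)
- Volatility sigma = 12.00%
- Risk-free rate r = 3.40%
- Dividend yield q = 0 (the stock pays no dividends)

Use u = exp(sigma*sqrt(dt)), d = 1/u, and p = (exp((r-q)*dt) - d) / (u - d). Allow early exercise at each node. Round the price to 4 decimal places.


Answer: Price = V(0,0) = 0.0285

Derivation:
dt = T/N = 0.250000
u = exp(sigma*sqrt(dt)) = 1.061837; d = 1/u = 0.941765
p = (exp((r-q)*dt) - d) / (u - d) = 0.556097
Discount per step: exp(-r*dt) = 0.991536
Stock lattice S(k, i) with i counting down-moves:
  k=0: S(0,0) = 0.9700
  k=1: S(1,0) = 1.0300; S(1,1) = 0.9135
  k=2: S(2,0) = 1.0937; S(2,1) = 0.9700; S(2,2) = 0.8603
Terminal payoffs V(N, i) = max(S_T - K, 0):
  V(2,0) = 0.093672; V(2,1) = 0.000000; V(2,2) = 0.000000
Backward induction: V(k, i) = exp(-r*dt) * [p * V(k+1, i) + (1-p) * V(k+1, i+1)]; then take max(V_cont, immediate exercise) for American.
  V(1,0) = exp(-r*dt) * [p*0.093672 + (1-p)*0.000000] = 0.051650; exercise = 0.029981; V(1,0) = max -> 0.051650
  V(1,1) = exp(-r*dt) * [p*0.000000 + (1-p)*0.000000] = 0.000000; exercise = 0.000000; V(1,1) = max -> 0.000000
  V(0,0) = exp(-r*dt) * [p*0.051650 + (1-p)*0.000000] = 0.028479; exercise = 0.000000; V(0,0) = max -> 0.028479


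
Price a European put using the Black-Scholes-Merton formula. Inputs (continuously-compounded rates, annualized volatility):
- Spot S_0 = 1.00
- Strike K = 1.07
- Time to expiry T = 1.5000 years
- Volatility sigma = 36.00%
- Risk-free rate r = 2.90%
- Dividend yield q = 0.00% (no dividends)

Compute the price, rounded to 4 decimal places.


Answer: Price = 0.1891

Derivation:
d1 = (ln(S/K) + (r - q + 0.5*sigma^2) * T) / (sigma * sqrt(T)) = 0.16566115
d2 = d1 - sigma * sqrt(T) = -0.27524700
exp(-rT) = 0.95743255; exp(-qT) = 1.00000000
P = K * exp(-rT) * N(-d2) - S_0 * exp(-qT) * N(-d1)
N(-d1) = 0.43421181; N(-d2) = 0.60843676
P = 1.0700 * 0.95743255 * 0.60843676 - 1.0000 * 1.00000000 * 0.43421181 = 0.1891


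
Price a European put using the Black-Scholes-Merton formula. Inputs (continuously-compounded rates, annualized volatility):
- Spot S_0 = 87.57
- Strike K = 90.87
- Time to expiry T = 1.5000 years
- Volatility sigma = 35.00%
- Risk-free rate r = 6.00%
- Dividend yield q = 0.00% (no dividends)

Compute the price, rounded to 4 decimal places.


Answer: Price = 12.3262

Derivation:
d1 = (ln(S/K) + (r - q + 0.5*sigma^2) * T) / (sigma * sqrt(T)) = 0.33799123
d2 = d1 - sigma * sqrt(T) = -0.09066947
exp(-rT) = 0.91393119; exp(-qT) = 1.00000000
P = K * exp(-rT) * N(-d2) - S_0 * exp(-qT) * N(-d1)
N(-d1) = 0.36768490; N(-d2) = 0.53612239
P = 90.8700 * 0.91393119 * 0.53612239 - 87.5700 * 1.00000000 * 0.36768490 = 12.3262


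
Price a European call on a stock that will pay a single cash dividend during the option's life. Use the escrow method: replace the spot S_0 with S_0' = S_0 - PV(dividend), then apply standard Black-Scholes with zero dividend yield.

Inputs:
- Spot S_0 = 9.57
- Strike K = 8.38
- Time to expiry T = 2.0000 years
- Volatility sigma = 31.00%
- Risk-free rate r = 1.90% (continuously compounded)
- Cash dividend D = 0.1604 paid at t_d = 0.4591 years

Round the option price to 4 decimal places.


PV(D) = D * exp(-r * t_d) = 0.1604 * 0.99131503 = 0.15900693
S_0' = S_0 - PV(D) = 9.5700 - 0.15900693 = 9.41099307
d1 = (ln(S_0'/K) + (r + sigma^2/2)*T) / (sigma*sqrt(T)) = 0.57054523
d2 = d1 - sigma*sqrt(T) = 0.13213902
exp(-rT) = 0.96271294
N(d1) = 0.71584602; N(d2) = 0.55256283
C = S_0' * N(d1) - K * exp(-rT) * N(d2) = 9.41099307 * 0.71584602 - 8.3800 * 0.96271294 * 0.55256283 = 2.2790

Answer: Price = 2.2790


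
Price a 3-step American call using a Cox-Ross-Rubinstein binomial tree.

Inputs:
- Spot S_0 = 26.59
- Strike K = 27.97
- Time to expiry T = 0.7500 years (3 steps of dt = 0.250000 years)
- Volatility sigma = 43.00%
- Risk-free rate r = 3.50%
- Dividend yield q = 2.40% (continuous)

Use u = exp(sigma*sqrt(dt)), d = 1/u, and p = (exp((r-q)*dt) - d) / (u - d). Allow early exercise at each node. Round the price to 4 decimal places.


dt = T/N = 0.250000
u = exp(sigma*sqrt(dt)) = 1.239862; d = 1/u = 0.806541
p = (exp((r-q)*dt) - d) / (u - d) = 0.452811
Discount per step: exp(-r*dt) = 0.991288
Stock lattice S(k, i) with i counting down-moves:
  k=0: S(0,0) = 26.5900
  k=1: S(1,0) = 32.9679; S(1,1) = 21.4459
  k=2: S(2,0) = 40.8757; S(2,1) = 26.5900; S(2,2) = 17.2970
  k=3: S(3,0) = 50.6802; S(3,1) = 32.9679; S(3,2) = 21.4459; S(3,3) = 13.9508
Terminal payoffs V(N, i) = max(S_T - K, 0):
  V(3,0) = 22.710195; V(3,1) = 4.997928; V(3,2) = 0.000000; V(3,3) = 0.000000
Backward induction: V(k, i) = exp(-r*dt) * [p * V(k+1, i) + (1-p) * V(k+1, i+1)]; then take max(V_cont, immediate exercise) for American.
  V(2,0) = exp(-r*dt) * [p*22.710195 + (1-p)*4.997928] = 12.904828; exercise = 12.905678; V(2,0) = max -> 12.905678
  V(2,1) = exp(-r*dt) * [p*4.997928 + (1-p)*0.000000] = 2.243402; exercise = 0.000000; V(2,1) = max -> 2.243402
  V(2,2) = exp(-r*dt) * [p*0.000000 + (1-p)*0.000000] = 0.000000; exercise = 0.000000; V(2,2) = max -> 0.000000
  V(1,0) = exp(-r*dt) * [p*12.905678 + (1-p)*2.243402] = 7.009794; exercise = 4.997928; V(1,0) = max -> 7.009794
  V(1,1) = exp(-r*dt) * [p*2.243402 + (1-p)*0.000000] = 1.006988; exercise = 0.000000; V(1,1) = max -> 1.006988
  V(0,0) = exp(-r*dt) * [p*7.009794 + (1-p)*1.006988] = 3.692673; exercise = 0.000000; V(0,0) = max -> 3.692673

Answer: Price = V(0,0) = 3.6927


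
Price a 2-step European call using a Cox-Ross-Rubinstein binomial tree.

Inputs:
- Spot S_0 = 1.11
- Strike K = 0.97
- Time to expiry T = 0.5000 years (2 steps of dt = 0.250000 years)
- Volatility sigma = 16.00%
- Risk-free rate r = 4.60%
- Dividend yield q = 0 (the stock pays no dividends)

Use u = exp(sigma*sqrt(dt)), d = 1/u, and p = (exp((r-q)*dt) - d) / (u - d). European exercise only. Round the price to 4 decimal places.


dt = T/N = 0.250000
u = exp(sigma*sqrt(dt)) = 1.083287; d = 1/u = 0.923116
p = (exp((r-q)*dt) - d) / (u - d) = 0.552223
Discount per step: exp(-r*dt) = 0.988566
Stock lattice S(k, i) with i counting down-moves:
  k=0: S(0,0) = 1.1100
  k=1: S(1,0) = 1.2024; S(1,1) = 1.0247
  k=2: S(2,0) = 1.3026; S(2,1) = 1.1100; S(2,2) = 0.9459
Terminal payoffs V(N, i) = max(S_T - K, 0):
  V(2,0) = 0.332597; V(2,1) = 0.140000; V(2,2) = 0.000000
Backward induction: V(k, i) = exp(-r*dt) * [p * V(k+1, i) + (1-p) * V(k+1, i+1)].
  V(1,0) = exp(-r*dt) * [p*0.332597 + (1-p)*0.140000] = 0.243540
  V(1,1) = exp(-r*dt) * [p*0.140000 + (1-p)*0.000000] = 0.076427
  V(0,0) = exp(-r*dt) * [p*0.243540 + (1-p)*0.076427] = 0.166782

Answer: Price = V(0,0) = 0.1668


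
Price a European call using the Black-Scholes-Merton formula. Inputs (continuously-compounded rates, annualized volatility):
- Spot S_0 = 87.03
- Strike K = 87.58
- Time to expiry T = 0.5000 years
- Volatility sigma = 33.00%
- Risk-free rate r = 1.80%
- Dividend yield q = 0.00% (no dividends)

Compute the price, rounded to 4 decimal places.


Answer: Price = 8.1904

Derivation:
d1 = (ln(S/K) + (r - q + 0.5*sigma^2) * T) / (sigma * sqrt(T)) = 0.12824442
d2 = d1 - sigma * sqrt(T) = -0.10510081
exp(-rT) = 0.99104038; exp(-qT) = 1.00000000
C = S_0 * exp(-qT) * N(d1) - K * exp(-rT) * N(d2)
N(d1) = 0.55102223; N(d2) = 0.45814791
C = 87.0300 * 1.00000000 * 0.55102223 - 87.5800 * 0.99104038 * 0.45814791 = 8.1904


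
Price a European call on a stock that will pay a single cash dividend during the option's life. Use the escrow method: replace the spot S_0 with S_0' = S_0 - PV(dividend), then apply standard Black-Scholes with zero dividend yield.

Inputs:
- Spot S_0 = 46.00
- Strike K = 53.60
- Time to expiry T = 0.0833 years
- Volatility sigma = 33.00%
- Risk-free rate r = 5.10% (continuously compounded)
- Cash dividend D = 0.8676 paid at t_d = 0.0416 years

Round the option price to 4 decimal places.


PV(D) = D * exp(-r * t_d) = 0.8676 * 0.99788065 = 0.86576125
S_0' = S_0 - PV(D) = 46.0000 - 0.86576125 = 45.13423875
d1 = (ln(S_0'/K) + (r + sigma^2/2)*T) / (sigma*sqrt(T)) = -1.71269997
d2 = d1 - sigma*sqrt(T) = -1.80794371
exp(-rT) = 0.99576071
N(d1) = 0.04338388; N(d2) = 0.03530763
C = S_0' * N(d1) - K * exp(-rT) * N(d2) = 45.13423875 * 0.04338388 - 53.6000 * 0.99576071 * 0.03530763 = 0.0736

Answer: Price = 0.0736


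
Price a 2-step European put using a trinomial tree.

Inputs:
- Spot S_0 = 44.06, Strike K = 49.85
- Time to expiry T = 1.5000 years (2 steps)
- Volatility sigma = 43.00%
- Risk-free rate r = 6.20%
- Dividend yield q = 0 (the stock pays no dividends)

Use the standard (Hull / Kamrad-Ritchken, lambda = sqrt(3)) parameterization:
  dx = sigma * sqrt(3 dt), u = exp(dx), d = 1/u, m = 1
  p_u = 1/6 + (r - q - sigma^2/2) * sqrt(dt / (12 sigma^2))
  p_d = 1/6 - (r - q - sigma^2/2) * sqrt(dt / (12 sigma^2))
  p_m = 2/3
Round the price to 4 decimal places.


dt = T/N = 0.750000; dx = sigma*sqrt(3*dt) = 0.645000
u = exp(dx) = 1.905987; d = 1/u = 0.524663
p_u = 0.148963, p_m = 0.666667, p_d = 0.184370
Discount per step: exp(-r*dt) = 0.954565
Stock lattice S(k, j) with j the centered position index:
  k=0: S(0,+0) = 44.0600
  k=1: S(1,-1) = 23.1166; S(1,+0) = 44.0600; S(1,+1) = 83.9778
  k=2: S(2,-2) = 12.1284; S(2,-1) = 23.1166; S(2,+0) = 44.0600; S(2,+1) = 83.9778; S(2,+2) = 160.0606
Terminal payoffs V(N, j) = max(K - S_T, 0):
  V(2,-2) = 37.721569; V(2,-1) = 26.733368; V(2,+0) = 5.790000; V(2,+1) = 0.000000; V(2,+2) = 0.000000
Backward induction: V(k, j) = exp(-r*dt) * [p_u * V(k+1, j+1) + p_m * V(k+1, j) + p_d * V(k+1, j-1)]
  V(1,-1) = exp(-r*dt) * [p_u*5.790000 + p_m*26.733368 + p_d*37.721569] = 24.474533
  V(1,+0) = exp(-r*dt) * [p_u*0.000000 + p_m*5.790000 + p_d*26.733368] = 8.389511
  V(1,+1) = exp(-r*dt) * [p_u*0.000000 + p_m*0.000000 + p_d*5.790000] = 1.019001
  V(0,+0) = exp(-r*dt) * [p_u*1.019001 + p_m*8.389511 + p_d*24.474533] = 9.791135

Answer: Price = V(0,0) = 9.7911


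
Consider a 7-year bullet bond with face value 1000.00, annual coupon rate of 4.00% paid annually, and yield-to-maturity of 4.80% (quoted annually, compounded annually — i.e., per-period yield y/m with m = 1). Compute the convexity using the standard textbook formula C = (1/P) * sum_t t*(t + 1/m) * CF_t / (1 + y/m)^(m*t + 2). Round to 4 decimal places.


Answer: Convexity = 43.4905

Derivation:
Coupon per period c = face * coupon_rate / m = 40.000000
Periods per year m = 1; per-period yield y/m = 0.048000
Number of cashflows N = 7
Cashflows (t years, CF_t, discount factor 1/(1+y/m)^(m*t), PV):
  t = 1.0000: CF_t = 40.000000, DF = 0.954198, PV = 38.167939
  t = 2.0000: CF_t = 40.000000, DF = 0.910495, PV = 36.419789
  t = 3.0000: CF_t = 40.000000, DF = 0.868793, PV = 34.751707
  t = 4.0000: CF_t = 40.000000, DF = 0.829001, PV = 33.160026
  t = 5.0000: CF_t = 40.000000, DF = 0.791031, PV = 31.641246
  t = 6.0000: CF_t = 40.000000, DF = 0.754801, PV = 30.192029
  t = 7.0000: CF_t = 1040.000000, DF = 0.720230, PV = 749.038880
Price P = sum_t PV_t = 953.371615
Convexity numerator sum_t t*(t + 1/m) * CF_t / (1+y/m)^(m*t + 2):
  t = 1.0000: term = 69.503414
  t = 2.0000: term = 198.960155
  t = 3.0000: term = 379.694953
  t = 4.0000: term = 603.840574
  t = 5.0000: term = 864.275630
  t = 6.0000: term = 1154.566682
  t = 7.0000: term = 38191.773186
Convexity = (1/P) * sum = 41462.614594 / 953.371615 = 43.490507


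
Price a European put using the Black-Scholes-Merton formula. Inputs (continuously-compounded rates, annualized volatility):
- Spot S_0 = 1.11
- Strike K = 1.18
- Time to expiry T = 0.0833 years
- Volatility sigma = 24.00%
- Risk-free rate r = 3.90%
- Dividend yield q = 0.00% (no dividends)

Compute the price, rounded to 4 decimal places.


d1 = (ln(S/K) + (r - q + 0.5*sigma^2) * T) / (sigma * sqrt(T)) = -0.80133024
d2 = d1 - sigma * sqrt(T) = -0.87059842
exp(-rT) = 0.99675657; exp(-qT) = 1.00000000
P = K * exp(-rT) * N(-d2) - S_0 * exp(-qT) * N(-d1)
N(-d1) = 0.78852976; N(-d2) = 0.80801327
P = 1.1800 * 0.99675657 * 0.80801327 - 1.1100 * 1.00000000 * 0.78852976 = 0.0751

Answer: Price = 0.0751


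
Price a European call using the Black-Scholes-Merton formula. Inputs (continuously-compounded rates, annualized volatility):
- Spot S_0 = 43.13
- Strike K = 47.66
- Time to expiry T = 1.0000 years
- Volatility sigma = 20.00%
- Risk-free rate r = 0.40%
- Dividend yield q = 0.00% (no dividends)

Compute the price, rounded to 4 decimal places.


Answer: Price = 1.8436

Derivation:
d1 = (ln(S/K) + (r - q + 0.5*sigma^2) * T) / (sigma * sqrt(T)) = -0.37936831
d2 = d1 - sigma * sqrt(T) = -0.57936831
exp(-rT) = 0.99600799; exp(-qT) = 1.00000000
C = S_0 * exp(-qT) * N(d1) - K * exp(-rT) * N(d2)
N(d1) = 0.35220719; N(d2) = 0.28117034
C = 43.1300 * 1.00000000 * 0.35220719 - 47.6600 * 0.99600799 * 0.28117034 = 1.8436


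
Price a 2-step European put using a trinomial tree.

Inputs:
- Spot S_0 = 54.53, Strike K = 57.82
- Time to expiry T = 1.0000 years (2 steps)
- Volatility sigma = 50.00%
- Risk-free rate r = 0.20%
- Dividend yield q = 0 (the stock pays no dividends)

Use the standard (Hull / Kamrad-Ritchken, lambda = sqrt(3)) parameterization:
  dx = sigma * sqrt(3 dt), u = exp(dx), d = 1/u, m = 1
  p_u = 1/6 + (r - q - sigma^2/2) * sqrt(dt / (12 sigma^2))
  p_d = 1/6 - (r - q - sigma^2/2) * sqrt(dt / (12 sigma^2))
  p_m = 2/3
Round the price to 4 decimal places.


Answer: Price = V(0,0) = 11.7434

Derivation:
dt = T/N = 0.500000; dx = sigma*sqrt(3*dt) = 0.612372
u = exp(dx) = 1.844803; d = 1/u = 0.542063
p_u = 0.116452, p_m = 0.666667, p_d = 0.216881
Discount per step: exp(-r*dt) = 0.999000
Stock lattice S(k, j) with j the centered position index:
  k=0: S(0,+0) = 54.5300
  k=1: S(1,-1) = 29.5587; S(1,+0) = 54.5300; S(1,+1) = 100.5971
  k=2: S(2,-2) = 16.0227; S(2,-1) = 29.5587; S(2,+0) = 54.5300; S(2,+1) = 100.5971; S(2,+2) = 185.5818
Terminal payoffs V(N, j) = max(K - S_T, 0):
  V(2,-2) = 41.797305; V(2,-1) = 28.261287; V(2,+0) = 3.290000; V(2,+1) = 0.000000; V(2,+2) = 0.000000
Backward induction: V(k, j) = exp(-r*dt) * [p_u * V(k+1, j+1) + p_m * V(k+1, j) + p_d * V(k+1, j-1)]
  V(1,-1) = exp(-r*dt) * [p_u*3.290000 + p_m*28.261287 + p_d*41.797305] = 28.260760
  V(1,+0) = exp(-r*dt) * [p_u*0.000000 + p_m*3.290000 + p_d*28.261287] = 8.314357
  V(1,+1) = exp(-r*dt) * [p_u*0.000000 + p_m*0.000000 + p_d*3.290000] = 0.712826
  V(0,+0) = exp(-r*dt) * [p_u*0.712826 + p_m*8.314357 + p_d*28.260760] = 11.743393


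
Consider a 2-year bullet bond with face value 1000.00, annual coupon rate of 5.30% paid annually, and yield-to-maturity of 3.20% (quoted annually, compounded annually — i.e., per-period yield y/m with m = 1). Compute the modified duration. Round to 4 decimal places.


Coupon per period c = face * coupon_rate / m = 53.000000
Periods per year m = 1; per-period yield y/m = 0.032000
Number of cashflows N = 2
Cashflows (t years, CF_t, discount factor 1/(1+y/m)^(m*t), PV):
  t = 1.0000: CF_t = 53.000000, DF = 0.968992, PV = 51.356589
  t = 2.0000: CF_t = 1053.000000, DF = 0.938946, PV = 988.710114
Price P = sum_t PV_t = 1040.066703
First compute Macaulay numerator sum_t t * PV_t:
  t * PV_t at t = 1.0000: 51.356589
  t * PV_t at t = 2.0000: 1977.420227
Macaulay duration D = 2028.776816 / 1040.066703 = 1.950622
Modified duration = D / (1 + y/m) = 1.950622 / (1 + 0.032000) = 1.890137

Answer: Modified duration = 1.8901


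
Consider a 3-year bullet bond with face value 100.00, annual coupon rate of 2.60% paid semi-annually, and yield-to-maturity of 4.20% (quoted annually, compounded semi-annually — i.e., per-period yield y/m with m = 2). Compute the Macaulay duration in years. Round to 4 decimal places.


Coupon per period c = face * coupon_rate / m = 1.300000
Periods per year m = 2; per-period yield y/m = 0.021000
Number of cashflows N = 6
Cashflows (t years, CF_t, discount factor 1/(1+y/m)^(m*t), PV):
  t = 0.5000: CF_t = 1.300000, DF = 0.979432, PV = 1.273262
  t = 1.0000: CF_t = 1.300000, DF = 0.959287, PV = 1.247073
  t = 1.5000: CF_t = 1.300000, DF = 0.939556, PV = 1.221423
  t = 2.0000: CF_t = 1.300000, DF = 0.920231, PV = 1.196301
  t = 2.5000: CF_t = 1.300000, DF = 0.901304, PV = 1.171695
  t = 3.0000: CF_t = 101.300000, DF = 0.882766, PV = 89.424185
Price P = sum_t PV_t = 95.533939
Macaulay numerator sum_t t * PV_t:
  t * PV_t at t = 0.5000: 0.636631
  t * PV_t at t = 1.0000: 1.247073
  t * PV_t at t = 1.5000: 1.832135
  t * PV_t at t = 2.0000: 2.392602
  t * PV_t at t = 2.5000: 2.929238
  t * PV_t at t = 3.0000: 268.272556
Macaulay duration D = (sum_t t * PV_t) / P = 277.310234 / 95.533939 = 2.902741

Answer: Macaulay duration = 2.9027 years


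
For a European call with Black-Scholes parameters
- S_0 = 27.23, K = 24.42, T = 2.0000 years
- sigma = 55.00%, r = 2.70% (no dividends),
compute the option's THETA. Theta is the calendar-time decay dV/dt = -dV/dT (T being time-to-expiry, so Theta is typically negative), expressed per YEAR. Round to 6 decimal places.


d1 = 0.5983625495; d2 = -0.1794549098
phi(d1) = 0.3335516999; exp(-qT) = 1.0000000000; exp(-rT) = 0.9474321065
Theta = -S*exp(-qT)*phi(d1)*sigma/(2*sqrt(T)) - r*K*exp(-rT)*N(d2) + q*S*exp(-qT)*N(d1)
N(d1) = 0.7252009756; N(d2) = 0.4287902597; sqrt(T) = 1.4142135624
Term 1 = -27.2300 * 1.0000000000 * 0.3335516999 * 0.5500 / (2 * 1.4142135624) = -1.7661537007
Term 2 = -0.0270 * 24.4200 * 0.9474321065 * 0.4287902597 = -0.2678566502
Term 3 = 0 (no dividend yield, q = 0)
Theta = -1.7661537007 + (-0.2678566502) + (0.0000000000) = -2.034010

Answer: Theta = -2.034010


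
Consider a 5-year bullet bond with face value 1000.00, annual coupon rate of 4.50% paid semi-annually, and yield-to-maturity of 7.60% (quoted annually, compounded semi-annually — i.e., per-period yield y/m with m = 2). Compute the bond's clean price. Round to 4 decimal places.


Coupon per period c = face * coupon_rate / m = 22.500000
Periods per year m = 2; per-period yield y/m = 0.038000
Number of cashflows N = 10
Cashflows (t years, CF_t, discount factor 1/(1+y/m)^(m*t), PV):
  t = 0.5000: CF_t = 22.500000, DF = 0.963391, PV = 21.676301
  t = 1.0000: CF_t = 22.500000, DF = 0.928122, PV = 20.882756
  t = 1.5000: CF_t = 22.500000, DF = 0.894145, PV = 20.118262
  t = 2.0000: CF_t = 22.500000, DF = 0.861411, PV = 19.381755
  t = 2.5000: CF_t = 22.500000, DF = 0.829876, PV = 18.672211
  t = 3.0000: CF_t = 22.500000, DF = 0.799495, PV = 17.988643
  t = 3.5000: CF_t = 22.500000, DF = 0.770227, PV = 17.330099
  t = 4.0000: CF_t = 22.500000, DF = 0.742030, PV = 16.695664
  t = 4.5000: CF_t = 22.500000, DF = 0.714865, PV = 16.084454
  t = 5.0000: CF_t = 1022.500000, DF = 0.688694, PV = 704.189883
Price P = sum_t PV_t = 873.020028

Answer: Price = 873.0200


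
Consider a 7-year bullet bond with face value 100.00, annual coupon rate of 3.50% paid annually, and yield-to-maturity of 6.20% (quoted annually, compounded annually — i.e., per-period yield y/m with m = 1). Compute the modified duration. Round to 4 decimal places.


Answer: Modified duration = 5.8953

Derivation:
Coupon per period c = face * coupon_rate / m = 3.500000
Periods per year m = 1; per-period yield y/m = 0.062000
Number of cashflows N = 7
Cashflows (t years, CF_t, discount factor 1/(1+y/m)^(m*t), PV):
  t = 1.0000: CF_t = 3.500000, DF = 0.941620, PV = 3.295669
  t = 2.0000: CF_t = 3.500000, DF = 0.886647, PV = 3.103266
  t = 3.0000: CF_t = 3.500000, DF = 0.834885, PV = 2.922096
  t = 4.0000: CF_t = 3.500000, DF = 0.786144, PV = 2.751503
  t = 5.0000: CF_t = 3.500000, DF = 0.740248, PV = 2.590869
  t = 6.0000: CF_t = 3.500000, DF = 0.697032, PV = 2.439613
  t = 7.0000: CF_t = 103.500000, DF = 0.656339, PV = 67.931113
Price P = sum_t PV_t = 85.034129
First compute Macaulay numerator sum_t t * PV_t:
  t * PV_t at t = 1.0000: 3.295669
  t * PV_t at t = 2.0000: 6.206532
  t * PV_t at t = 3.0000: 8.766288
  t * PV_t at t = 4.0000: 11.006012
  t * PV_t at t = 5.0000: 12.954345
  t * PV_t at t = 6.0000: 14.637678
  t * PV_t at t = 7.0000: 475.517794
Macaulay duration D = 532.384318 / 85.034129 = 6.260831
Modified duration = D / (1 + y/m) = 6.260831 / (1 + 0.062000) = 5.895321


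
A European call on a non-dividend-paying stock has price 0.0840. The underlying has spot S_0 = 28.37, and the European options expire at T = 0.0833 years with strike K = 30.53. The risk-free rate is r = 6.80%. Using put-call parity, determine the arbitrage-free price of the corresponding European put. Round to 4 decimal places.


Answer: Put price = 2.0716

Derivation:
Put-call parity: C - P = S_0 * exp(-qT) - K * exp(-rT).
S_0 * exp(-qT) = 28.3700 * 1.00000000 = 28.37000000
K * exp(-rT) = 30.5300 * 0.99435161 = 30.35755473
P = C - S*exp(-qT) + K*exp(-rT)
P = 0.0840 - 28.37000000 + 30.35755473 = 2.0716


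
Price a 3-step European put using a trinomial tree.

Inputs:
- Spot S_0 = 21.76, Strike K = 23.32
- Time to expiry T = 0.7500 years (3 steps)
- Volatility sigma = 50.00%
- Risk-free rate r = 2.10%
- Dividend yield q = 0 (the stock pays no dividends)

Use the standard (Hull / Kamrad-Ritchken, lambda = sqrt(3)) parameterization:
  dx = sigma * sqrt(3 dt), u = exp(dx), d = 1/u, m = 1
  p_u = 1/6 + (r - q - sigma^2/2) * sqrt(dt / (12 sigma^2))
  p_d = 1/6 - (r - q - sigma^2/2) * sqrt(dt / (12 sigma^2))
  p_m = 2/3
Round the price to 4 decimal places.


dt = T/N = 0.250000; dx = sigma*sqrt(3*dt) = 0.433013
u = exp(dx) = 1.541896; d = 1/u = 0.648552
p_u = 0.136644, p_m = 0.666667, p_d = 0.196689
Discount per step: exp(-r*dt) = 0.994764
Stock lattice S(k, j) with j the centered position index:
  k=0: S(0,+0) = 21.7600
  k=1: S(1,-1) = 14.1125; S(1,+0) = 21.7600; S(1,+1) = 33.5517
  k=2: S(2,-2) = 9.1527; S(2,-1) = 14.1125; S(2,+0) = 21.7600; S(2,+1) = 33.5517; S(2,+2) = 51.7332
  k=3: S(3,-3) = 5.9360; S(3,-2) = 9.1527; S(3,-1) = 14.1125; S(3,+0) = 21.7600; S(3,+1) = 33.5517; S(3,+2) = 51.7332; S(3,+3) = 79.7671
Terminal payoffs V(N, j) = max(K - S_T, 0):
  V(3,-3) = 17.384001; V(3,-2) = 14.167308; V(3,-1) = 9.207503; V(3,+0) = 1.560000; V(3,+1) = 0.000000; V(3,+2) = 0.000000; V(3,+3) = 0.000000
Backward induction: V(k, j) = exp(-r*dt) * [p_u * V(k+1, j+1) + p_m * V(k+1, j) + p_d * V(k+1, j-1)]
  V(2,-2) = exp(-r*dt) * [p_u*9.207503 + p_m*14.167308 + p_d*17.384001] = 14.048318
  V(2,-1) = exp(-r*dt) * [p_u*1.560000 + p_m*9.207503 + p_d*14.167308] = 9.090204
  V(2,+0) = exp(-r*dt) * [p_u*0.000000 + p_m*1.560000 + p_d*9.207503] = 2.836085
  V(2,+1) = exp(-r*dt) * [p_u*0.000000 + p_m*0.000000 + p_d*1.560000] = 0.305228
  V(2,+2) = exp(-r*dt) * [p_u*0.000000 + p_m*0.000000 + p_d*0.000000] = 0.000000
  V(1,-1) = exp(-r*dt) * [p_u*2.836085 + p_m*9.090204 + p_d*14.048318] = 9.162589
  V(1,+0) = exp(-r*dt) * [p_u*0.305228 + p_m*2.836085 + p_d*9.090204] = 3.700892
  V(1,+1) = exp(-r*dt) * [p_u*0.000000 + p_m*0.305228 + p_d*2.836085] = 0.757325
  V(0,+0) = exp(-r*dt) * [p_u*0.757325 + p_m*3.700892 + p_d*9.162589] = 4.350027

Answer: Price = V(0,0) = 4.3500
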